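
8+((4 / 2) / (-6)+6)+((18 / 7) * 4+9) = 692 / 21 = 32.95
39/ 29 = 1.34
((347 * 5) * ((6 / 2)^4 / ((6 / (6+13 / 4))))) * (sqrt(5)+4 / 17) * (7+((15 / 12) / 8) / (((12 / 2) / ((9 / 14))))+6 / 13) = 150979514355 / 396032+150979514355 * sqrt(5) / 93184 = 4004175.06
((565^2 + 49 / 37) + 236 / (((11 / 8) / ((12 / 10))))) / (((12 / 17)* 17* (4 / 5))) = 325022353 / 9768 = 33274.20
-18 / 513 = -2 / 57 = -0.04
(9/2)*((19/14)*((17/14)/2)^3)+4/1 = 3298747/614656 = 5.37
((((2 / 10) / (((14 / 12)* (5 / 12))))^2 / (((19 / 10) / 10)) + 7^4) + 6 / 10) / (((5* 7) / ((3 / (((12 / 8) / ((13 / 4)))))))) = 363466844 / 814625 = 446.18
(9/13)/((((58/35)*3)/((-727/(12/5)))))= -127225/3016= -42.18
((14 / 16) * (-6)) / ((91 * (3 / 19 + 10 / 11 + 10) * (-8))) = 209 / 320736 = 0.00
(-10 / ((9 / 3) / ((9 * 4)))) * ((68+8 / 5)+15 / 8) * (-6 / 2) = 25731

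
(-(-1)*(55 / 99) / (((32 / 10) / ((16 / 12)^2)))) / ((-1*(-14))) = 25 / 1134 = 0.02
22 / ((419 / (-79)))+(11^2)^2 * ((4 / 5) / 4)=6125889 / 2095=2924.05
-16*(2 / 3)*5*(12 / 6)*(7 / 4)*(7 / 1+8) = -2800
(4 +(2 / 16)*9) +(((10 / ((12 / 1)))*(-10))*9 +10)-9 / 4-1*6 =-545 / 8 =-68.12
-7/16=-0.44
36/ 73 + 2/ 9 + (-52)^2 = 1776998/ 657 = 2704.72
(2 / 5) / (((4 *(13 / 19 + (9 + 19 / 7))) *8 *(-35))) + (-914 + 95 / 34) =-601031419 / 659600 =-911.21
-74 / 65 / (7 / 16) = -1184 / 455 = -2.60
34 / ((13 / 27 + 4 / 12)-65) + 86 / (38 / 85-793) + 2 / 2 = 42235875 / 116747011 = 0.36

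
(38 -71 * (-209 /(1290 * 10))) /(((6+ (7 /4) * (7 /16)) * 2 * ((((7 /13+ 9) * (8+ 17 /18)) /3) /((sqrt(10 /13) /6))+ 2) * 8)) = -177268689 /9275035672430+ 7561948947 * sqrt(130) /46375178362150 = 0.00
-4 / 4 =-1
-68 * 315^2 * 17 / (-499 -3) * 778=44619894900 / 251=177768505.58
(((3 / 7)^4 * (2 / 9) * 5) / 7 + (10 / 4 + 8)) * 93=32840811 / 33614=977.00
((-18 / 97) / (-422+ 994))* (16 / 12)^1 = -0.00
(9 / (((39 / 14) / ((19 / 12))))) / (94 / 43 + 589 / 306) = 875007 / 703183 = 1.24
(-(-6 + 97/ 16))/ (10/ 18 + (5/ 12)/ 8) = -18/ 175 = -0.10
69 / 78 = 23 / 26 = 0.88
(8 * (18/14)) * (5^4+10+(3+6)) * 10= 66240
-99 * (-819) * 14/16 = 70945.88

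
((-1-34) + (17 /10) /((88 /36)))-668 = -154507 /220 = -702.30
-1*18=-18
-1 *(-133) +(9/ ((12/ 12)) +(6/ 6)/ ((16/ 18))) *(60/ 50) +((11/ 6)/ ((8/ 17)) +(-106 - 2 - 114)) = -72.95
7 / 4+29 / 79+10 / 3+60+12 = 73423 / 948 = 77.45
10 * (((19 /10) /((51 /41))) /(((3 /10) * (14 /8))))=31160 /1071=29.09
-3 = -3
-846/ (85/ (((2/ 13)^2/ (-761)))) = 3384/ 10931765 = 0.00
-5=-5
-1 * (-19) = 19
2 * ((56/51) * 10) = 1120/51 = 21.96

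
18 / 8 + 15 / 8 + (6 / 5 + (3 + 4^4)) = 10573 / 40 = 264.32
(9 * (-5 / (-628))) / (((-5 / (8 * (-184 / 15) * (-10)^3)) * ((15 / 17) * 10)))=-25024 / 157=-159.39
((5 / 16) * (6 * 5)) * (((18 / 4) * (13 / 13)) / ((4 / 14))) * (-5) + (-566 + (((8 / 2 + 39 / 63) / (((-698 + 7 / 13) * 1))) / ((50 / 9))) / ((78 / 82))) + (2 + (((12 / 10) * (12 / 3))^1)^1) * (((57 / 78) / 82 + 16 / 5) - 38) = -8340125099389 / 5412636320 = -1540.86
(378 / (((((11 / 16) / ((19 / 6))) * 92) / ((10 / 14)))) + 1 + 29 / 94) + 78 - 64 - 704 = -16056981 / 23782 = -675.17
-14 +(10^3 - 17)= 969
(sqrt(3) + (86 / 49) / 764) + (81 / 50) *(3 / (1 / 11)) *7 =sqrt(3) + 87558662 / 233975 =375.95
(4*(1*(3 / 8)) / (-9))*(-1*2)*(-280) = -280 / 3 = -93.33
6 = 6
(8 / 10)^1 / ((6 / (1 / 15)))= 2 / 225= 0.01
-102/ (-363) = 34/ 121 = 0.28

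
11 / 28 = 0.39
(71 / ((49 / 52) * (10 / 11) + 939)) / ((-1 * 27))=-20306 / 7257573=-0.00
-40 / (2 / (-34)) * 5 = 3400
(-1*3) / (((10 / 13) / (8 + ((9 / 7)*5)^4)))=-160673487 / 24010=-6691.94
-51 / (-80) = 51 / 80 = 0.64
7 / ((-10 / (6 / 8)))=-21 / 40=-0.52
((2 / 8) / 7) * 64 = 16 / 7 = 2.29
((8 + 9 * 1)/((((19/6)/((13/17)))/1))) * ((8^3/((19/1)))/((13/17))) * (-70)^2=255897600/361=708857.62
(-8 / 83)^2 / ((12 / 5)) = 80 / 20667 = 0.00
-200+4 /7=-1396 /7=-199.43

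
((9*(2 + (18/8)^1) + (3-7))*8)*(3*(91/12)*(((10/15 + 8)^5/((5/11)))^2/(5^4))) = 106475775981393634816/922640625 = 115403303405.80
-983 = -983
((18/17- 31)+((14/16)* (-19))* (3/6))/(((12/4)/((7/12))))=-72835/9792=-7.44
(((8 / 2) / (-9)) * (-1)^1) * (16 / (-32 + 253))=64 / 1989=0.03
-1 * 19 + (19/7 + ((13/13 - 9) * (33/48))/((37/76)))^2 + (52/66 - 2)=118334030/2213673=53.46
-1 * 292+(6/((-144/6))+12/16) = -291.50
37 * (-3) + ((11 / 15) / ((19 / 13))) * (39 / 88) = -84191 / 760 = -110.78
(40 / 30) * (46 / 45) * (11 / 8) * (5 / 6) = 253 / 162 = 1.56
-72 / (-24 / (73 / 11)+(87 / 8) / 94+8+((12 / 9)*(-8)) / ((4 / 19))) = 11857536 / 7603219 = 1.56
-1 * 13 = -13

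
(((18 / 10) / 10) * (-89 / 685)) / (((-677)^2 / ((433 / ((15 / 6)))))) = -346833 / 39244420625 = -0.00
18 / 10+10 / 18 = 106 / 45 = 2.36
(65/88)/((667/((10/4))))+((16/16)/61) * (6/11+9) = 1140385/7160912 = 0.16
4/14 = 2/7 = 0.29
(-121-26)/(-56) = 21/8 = 2.62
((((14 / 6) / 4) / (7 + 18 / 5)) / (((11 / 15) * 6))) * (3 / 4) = 175 / 18656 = 0.01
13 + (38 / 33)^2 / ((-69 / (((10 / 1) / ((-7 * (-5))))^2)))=47859041 / 3681909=13.00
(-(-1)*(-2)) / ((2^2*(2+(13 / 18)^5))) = -944784 / 4150429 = -0.23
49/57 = 0.86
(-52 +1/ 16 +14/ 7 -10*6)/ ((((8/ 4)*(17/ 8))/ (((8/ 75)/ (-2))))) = 1759/ 1275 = 1.38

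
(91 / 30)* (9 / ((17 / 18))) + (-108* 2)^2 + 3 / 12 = 15872953 / 340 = 46685.16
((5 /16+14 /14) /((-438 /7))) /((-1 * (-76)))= -49 /177536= -0.00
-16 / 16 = -1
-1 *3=-3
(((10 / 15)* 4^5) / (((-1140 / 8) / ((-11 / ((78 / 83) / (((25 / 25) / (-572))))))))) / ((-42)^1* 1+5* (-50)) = 10624 / 31644405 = 0.00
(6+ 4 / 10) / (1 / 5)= 32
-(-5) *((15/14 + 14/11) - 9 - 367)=-287715/154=-1868.28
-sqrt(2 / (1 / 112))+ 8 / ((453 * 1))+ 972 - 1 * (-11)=445307 / 453 - 4 * sqrt(14)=968.05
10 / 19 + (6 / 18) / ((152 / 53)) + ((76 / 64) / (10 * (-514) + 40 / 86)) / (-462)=6647979841 / 10346336000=0.64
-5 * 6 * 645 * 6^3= -4179600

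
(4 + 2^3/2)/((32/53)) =13.25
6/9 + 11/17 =67/51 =1.31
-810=-810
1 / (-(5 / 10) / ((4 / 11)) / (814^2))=-481888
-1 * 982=-982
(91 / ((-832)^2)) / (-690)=-7 / 36741120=-0.00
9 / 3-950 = -947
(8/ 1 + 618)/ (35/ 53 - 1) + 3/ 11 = -182452/ 99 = -1842.95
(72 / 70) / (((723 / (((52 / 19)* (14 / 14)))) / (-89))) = -55536 / 160265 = -0.35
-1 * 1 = -1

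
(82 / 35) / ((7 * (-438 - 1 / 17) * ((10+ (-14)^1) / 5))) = 697 / 729806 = 0.00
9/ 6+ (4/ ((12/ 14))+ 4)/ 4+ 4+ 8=47/ 3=15.67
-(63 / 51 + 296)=-5053 / 17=-297.24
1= 1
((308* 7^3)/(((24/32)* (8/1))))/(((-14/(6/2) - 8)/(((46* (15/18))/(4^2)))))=-3037265/912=-3330.33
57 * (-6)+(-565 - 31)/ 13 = -5042/ 13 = -387.85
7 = 7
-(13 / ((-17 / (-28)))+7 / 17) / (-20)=371 / 340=1.09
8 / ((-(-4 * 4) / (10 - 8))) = 1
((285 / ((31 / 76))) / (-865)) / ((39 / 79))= -114076 / 69719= -1.64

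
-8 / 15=-0.53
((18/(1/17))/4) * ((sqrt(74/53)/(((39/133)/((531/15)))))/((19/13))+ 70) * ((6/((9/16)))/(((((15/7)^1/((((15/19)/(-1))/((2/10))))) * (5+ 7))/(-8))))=1332800/19+ 1572704 * sqrt(3922)/1007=167954.68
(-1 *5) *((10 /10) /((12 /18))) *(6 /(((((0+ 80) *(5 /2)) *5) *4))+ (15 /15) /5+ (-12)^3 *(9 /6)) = 15550791 /800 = 19438.49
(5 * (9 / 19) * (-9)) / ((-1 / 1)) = 405 / 19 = 21.32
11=11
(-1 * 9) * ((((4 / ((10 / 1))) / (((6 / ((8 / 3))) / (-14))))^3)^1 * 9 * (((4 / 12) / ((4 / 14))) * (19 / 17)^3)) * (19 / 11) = 640820676608 / 182395125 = 3513.37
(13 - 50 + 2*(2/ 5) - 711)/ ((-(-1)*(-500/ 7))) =10.46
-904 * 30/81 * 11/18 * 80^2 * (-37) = 11773696000/243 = 48451423.87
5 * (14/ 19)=70/ 19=3.68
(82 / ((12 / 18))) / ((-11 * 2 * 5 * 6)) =-41 / 220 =-0.19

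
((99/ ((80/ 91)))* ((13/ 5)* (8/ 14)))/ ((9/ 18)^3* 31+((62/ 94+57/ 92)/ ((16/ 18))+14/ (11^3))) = 21397997192/ 680979725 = 31.42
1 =1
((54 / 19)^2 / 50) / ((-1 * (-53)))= 1458 / 478325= 0.00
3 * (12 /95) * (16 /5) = 576 /475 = 1.21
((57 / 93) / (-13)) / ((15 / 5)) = -0.02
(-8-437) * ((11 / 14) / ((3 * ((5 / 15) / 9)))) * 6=-132165 / 7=-18880.71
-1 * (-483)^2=-233289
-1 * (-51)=51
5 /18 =0.28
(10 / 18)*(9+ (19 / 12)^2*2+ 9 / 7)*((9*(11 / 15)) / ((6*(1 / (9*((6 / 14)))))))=84821 / 2352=36.06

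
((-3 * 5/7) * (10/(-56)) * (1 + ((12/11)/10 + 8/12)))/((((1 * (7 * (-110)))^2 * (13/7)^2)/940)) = 13771/44088044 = 0.00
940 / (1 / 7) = 6580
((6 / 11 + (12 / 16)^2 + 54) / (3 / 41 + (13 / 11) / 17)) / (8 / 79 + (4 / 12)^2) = 4806504333 / 2643104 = 1818.51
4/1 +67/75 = 367/75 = 4.89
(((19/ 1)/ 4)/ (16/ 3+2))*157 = 8949/ 88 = 101.69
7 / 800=0.01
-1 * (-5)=5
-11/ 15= -0.73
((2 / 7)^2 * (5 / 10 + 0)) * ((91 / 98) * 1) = 13 / 343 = 0.04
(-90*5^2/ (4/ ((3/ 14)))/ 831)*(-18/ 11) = 10125/ 42658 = 0.24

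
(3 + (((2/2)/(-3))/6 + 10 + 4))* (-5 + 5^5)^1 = 158600/3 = 52866.67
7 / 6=1.17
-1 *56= -56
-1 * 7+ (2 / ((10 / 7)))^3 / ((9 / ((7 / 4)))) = -29099 / 4500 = -6.47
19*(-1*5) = -95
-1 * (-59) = 59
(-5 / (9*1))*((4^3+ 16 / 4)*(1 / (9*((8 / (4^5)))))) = -537.28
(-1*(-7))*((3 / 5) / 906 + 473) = 4999617 / 1510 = 3311.00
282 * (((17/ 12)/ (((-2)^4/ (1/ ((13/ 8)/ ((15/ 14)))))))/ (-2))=-11985/ 1456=-8.23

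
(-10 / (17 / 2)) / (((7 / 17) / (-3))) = 60 / 7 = 8.57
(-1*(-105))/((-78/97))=-130.58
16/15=1.07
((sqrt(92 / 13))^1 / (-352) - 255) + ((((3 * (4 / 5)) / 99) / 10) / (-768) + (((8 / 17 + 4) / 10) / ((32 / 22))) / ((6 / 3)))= -1372500377 / 5385600 - sqrt(299) / 2288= -254.85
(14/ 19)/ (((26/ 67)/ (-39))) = -1407/ 19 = -74.05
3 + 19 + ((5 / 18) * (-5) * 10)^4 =244284967 / 6561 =37232.89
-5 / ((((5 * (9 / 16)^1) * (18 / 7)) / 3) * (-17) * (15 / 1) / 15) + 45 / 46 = 23231 / 21114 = 1.10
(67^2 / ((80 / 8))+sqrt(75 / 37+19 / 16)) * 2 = sqrt(70411) / 74+4489 / 5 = 901.39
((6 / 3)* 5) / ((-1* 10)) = -1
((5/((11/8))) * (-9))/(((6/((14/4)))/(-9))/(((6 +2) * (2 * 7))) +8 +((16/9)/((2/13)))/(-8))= -635040/127171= -4.99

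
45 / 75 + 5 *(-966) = -24147 / 5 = -4829.40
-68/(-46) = 34/23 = 1.48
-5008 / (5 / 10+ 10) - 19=-495.95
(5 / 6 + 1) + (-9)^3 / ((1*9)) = -475 / 6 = -79.17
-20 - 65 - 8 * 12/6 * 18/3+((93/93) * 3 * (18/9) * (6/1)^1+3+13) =-129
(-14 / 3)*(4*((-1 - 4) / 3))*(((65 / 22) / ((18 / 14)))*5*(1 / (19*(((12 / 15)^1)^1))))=398125 / 16929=23.52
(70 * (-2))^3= -2744000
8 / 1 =8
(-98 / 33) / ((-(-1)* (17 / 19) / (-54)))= 33516 / 187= 179.23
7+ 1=8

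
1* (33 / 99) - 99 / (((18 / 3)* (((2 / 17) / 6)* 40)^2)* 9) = -25411 / 9600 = -2.65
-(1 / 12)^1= -0.08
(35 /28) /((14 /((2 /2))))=5 /56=0.09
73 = 73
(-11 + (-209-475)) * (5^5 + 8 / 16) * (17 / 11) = -73855565 / 22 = -3357071.14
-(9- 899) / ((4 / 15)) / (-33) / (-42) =2225 / 924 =2.41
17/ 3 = 5.67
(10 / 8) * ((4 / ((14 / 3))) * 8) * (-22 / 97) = -1320 / 679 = -1.94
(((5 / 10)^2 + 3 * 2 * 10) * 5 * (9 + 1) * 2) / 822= 6025 / 822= 7.33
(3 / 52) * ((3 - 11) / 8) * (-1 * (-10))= -15 / 26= -0.58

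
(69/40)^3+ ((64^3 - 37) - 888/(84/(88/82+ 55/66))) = 2063188054607/7872000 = 262091.98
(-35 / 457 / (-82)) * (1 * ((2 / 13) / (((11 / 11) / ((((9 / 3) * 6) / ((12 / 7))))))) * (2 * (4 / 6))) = 490 / 243581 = 0.00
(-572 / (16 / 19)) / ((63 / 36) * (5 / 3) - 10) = 8151 / 85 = 95.89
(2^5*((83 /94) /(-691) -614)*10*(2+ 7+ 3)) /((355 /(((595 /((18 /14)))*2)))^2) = -70844337617589760 /4420347039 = -16026872.32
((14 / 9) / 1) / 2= 7 / 9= 0.78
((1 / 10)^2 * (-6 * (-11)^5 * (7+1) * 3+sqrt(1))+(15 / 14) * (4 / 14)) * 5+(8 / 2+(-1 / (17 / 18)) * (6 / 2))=3863685921 / 3332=1159569.60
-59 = -59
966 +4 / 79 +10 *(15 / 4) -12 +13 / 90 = 991.70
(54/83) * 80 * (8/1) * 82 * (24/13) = 68014080/1079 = 63034.37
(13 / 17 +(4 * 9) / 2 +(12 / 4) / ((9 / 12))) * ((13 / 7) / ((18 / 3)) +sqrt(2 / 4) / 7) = 387 * sqrt(2) / 238 +1677 / 238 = 9.35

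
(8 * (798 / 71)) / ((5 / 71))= 6384 / 5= 1276.80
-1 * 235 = -235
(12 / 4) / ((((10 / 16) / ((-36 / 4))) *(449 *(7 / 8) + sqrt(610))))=-1810368 / 16399015 + 4608 *sqrt(610) / 16399015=-0.10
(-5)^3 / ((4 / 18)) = -1125 / 2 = -562.50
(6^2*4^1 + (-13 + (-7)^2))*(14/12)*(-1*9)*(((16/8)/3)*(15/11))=-18900/11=-1718.18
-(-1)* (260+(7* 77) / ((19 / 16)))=13564 / 19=713.89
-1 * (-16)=16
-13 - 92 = -105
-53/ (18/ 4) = -106/ 9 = -11.78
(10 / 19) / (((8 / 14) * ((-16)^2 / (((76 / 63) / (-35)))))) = -0.00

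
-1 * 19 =-19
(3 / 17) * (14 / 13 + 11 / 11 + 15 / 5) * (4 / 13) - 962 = -2763034 / 2873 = -961.72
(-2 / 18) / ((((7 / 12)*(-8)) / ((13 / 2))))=13 / 84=0.15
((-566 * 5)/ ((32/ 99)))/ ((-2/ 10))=700425/ 16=43776.56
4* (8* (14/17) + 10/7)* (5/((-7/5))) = -95400/833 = -114.53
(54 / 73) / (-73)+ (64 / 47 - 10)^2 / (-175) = -128469442 / 294294025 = -0.44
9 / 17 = 0.53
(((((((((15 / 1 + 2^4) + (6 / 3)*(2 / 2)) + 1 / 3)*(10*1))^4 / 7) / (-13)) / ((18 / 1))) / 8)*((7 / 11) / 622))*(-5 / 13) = 156250000000 / 421470621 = 370.73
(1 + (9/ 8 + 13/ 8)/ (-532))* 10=10585/ 1064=9.95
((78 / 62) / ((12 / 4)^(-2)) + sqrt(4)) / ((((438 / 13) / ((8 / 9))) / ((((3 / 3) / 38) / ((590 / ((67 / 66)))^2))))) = 408499 / 14918041333800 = 0.00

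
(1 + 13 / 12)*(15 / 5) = 25 / 4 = 6.25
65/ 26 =5/ 2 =2.50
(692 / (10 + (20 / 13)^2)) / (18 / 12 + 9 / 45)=116948 / 3553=32.92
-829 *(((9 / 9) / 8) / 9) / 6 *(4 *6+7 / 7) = -20725 / 432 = -47.97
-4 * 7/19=-28/19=-1.47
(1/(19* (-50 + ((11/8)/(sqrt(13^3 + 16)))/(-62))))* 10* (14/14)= -272216704000/25860586877701 + 54560* sqrt(2213)/25860586877701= -0.01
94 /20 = 47 /10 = 4.70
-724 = -724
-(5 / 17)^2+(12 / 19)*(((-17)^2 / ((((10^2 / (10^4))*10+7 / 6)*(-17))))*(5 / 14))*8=-17749975 / 730303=-24.30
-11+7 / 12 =-10.42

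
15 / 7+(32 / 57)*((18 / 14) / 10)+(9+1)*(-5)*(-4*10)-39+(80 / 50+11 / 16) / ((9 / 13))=62771293 / 31920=1966.52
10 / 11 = 0.91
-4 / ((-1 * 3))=4 / 3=1.33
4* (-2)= -8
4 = 4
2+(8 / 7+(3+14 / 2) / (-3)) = -4 / 21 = -0.19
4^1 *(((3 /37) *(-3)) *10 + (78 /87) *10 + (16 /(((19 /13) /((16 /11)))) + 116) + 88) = 203137848 /224257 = 905.83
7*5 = 35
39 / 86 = 0.45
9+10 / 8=41 / 4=10.25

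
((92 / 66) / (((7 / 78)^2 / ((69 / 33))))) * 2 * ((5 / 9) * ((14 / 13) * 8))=8802560 / 2541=3464.21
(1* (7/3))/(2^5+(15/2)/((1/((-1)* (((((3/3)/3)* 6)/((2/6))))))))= -7/39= -0.18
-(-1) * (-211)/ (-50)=211/ 50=4.22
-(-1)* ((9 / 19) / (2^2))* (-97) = -11.49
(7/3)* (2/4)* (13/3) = 91/18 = 5.06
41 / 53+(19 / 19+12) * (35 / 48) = 26083 / 2544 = 10.25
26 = 26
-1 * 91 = -91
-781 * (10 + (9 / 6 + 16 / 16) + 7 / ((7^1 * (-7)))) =-135113 / 14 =-9650.93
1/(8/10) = 1.25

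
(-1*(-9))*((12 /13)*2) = 216 /13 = 16.62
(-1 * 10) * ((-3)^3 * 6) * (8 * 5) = 64800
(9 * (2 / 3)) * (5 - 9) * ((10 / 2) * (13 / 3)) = -520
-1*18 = -18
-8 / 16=-1 / 2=-0.50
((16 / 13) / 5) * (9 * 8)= 1152 / 65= 17.72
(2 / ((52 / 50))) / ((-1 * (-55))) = 5 / 143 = 0.03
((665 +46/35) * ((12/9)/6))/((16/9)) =23321/280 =83.29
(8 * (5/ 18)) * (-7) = -140/ 9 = -15.56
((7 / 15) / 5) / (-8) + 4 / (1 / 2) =4793 / 600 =7.99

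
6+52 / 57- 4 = 2.91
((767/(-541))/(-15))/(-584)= -767/4739160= -0.00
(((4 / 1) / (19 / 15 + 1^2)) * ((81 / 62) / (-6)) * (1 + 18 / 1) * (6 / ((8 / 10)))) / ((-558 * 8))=12825 / 1045568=0.01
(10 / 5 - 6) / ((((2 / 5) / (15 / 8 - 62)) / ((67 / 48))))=161135 / 192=839.24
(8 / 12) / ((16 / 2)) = 1 / 12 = 0.08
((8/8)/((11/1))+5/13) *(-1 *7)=-476/143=-3.33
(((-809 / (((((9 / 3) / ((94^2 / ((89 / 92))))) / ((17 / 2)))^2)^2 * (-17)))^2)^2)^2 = 19177656264133304661335419282138057327804592517290706969449138426025033331161486106305870701523930166366140783268386430104015347218123463989720318090469422551964576835206020734308227764387401882514915282991533455842110412948898840576 / 445000361379448440259195109097471927204722071803714995489133238025083283711361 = 43095821775705620847475370000000000000000000000000000000000000000000000000000000000000000000000000000000000000000000000000000000000000000000000000000000000.00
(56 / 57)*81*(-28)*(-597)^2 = -15088931424 / 19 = -794154285.47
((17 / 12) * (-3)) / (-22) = 17 / 88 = 0.19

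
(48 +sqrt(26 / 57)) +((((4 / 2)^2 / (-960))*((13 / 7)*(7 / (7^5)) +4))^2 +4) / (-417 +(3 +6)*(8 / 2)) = sqrt(1482) / 57 +297491176755089519 / 6199088824454400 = 48.66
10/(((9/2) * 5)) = 4/9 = 0.44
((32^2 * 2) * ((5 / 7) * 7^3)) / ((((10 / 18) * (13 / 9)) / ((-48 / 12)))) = -2501080.62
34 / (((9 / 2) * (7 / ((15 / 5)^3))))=204 / 7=29.14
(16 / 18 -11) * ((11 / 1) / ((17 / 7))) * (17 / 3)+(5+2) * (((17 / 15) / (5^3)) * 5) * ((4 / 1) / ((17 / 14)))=-258.47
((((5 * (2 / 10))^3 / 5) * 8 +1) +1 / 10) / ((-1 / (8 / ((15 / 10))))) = -72 / 5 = -14.40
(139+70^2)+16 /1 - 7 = 5048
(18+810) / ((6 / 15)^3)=25875 / 2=12937.50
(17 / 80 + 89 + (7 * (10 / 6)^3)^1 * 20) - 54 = 1476059 / 2160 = 683.36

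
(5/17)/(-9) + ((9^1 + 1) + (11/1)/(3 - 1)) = 4733/306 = 15.47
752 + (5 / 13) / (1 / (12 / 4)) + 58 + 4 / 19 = 200407 / 247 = 811.36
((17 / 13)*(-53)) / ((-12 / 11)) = 9911 / 156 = 63.53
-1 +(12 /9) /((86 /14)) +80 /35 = 1357 /903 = 1.50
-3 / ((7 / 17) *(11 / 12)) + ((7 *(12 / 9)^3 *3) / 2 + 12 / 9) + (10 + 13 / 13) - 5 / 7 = 19792 / 693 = 28.56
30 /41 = 0.73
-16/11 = -1.45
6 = 6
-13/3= -4.33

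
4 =4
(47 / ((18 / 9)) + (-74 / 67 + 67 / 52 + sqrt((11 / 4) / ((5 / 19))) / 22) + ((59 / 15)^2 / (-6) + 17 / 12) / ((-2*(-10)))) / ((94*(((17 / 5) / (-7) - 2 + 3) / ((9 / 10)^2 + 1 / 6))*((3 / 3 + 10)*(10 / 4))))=2051*sqrt(1045) / 614196000 + 2279112574823 / 131309521200000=0.02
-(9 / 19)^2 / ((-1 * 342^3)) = 1 / 178279128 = 0.00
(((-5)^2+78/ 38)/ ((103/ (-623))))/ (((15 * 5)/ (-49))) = 15690878/ 146775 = 106.90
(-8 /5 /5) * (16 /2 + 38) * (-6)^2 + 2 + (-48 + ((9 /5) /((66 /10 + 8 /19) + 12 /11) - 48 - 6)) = -133448771 /211925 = -629.70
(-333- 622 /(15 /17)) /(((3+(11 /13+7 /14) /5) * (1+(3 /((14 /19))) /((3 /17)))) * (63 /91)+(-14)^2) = -73672508 /17779155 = -4.14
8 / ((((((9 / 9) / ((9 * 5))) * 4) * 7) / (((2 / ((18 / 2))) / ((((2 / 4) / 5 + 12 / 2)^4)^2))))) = 2000000000 / 1341951190980967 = 0.00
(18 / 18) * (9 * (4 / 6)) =6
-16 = -16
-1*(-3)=3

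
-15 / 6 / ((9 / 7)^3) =-1.18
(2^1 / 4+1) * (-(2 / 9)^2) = -2 / 27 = -0.07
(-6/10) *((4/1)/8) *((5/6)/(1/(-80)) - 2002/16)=4603/80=57.54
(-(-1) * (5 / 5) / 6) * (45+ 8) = 53 / 6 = 8.83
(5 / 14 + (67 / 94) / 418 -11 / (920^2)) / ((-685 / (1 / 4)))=-20883952029 / 159466110496000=-0.00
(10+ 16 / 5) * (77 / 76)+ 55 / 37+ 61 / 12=841217 / 42180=19.94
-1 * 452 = -452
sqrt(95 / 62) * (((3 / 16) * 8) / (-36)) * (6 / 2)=-sqrt(5890) / 496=-0.15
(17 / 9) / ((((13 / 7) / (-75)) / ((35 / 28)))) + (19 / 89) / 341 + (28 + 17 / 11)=-311557111 / 4734444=-65.81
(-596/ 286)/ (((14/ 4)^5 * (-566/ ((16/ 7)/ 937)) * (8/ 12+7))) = 228864/ 102607271697931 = 0.00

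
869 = 869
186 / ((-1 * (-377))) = 186 / 377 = 0.49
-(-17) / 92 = 17 / 92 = 0.18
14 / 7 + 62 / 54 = 85 / 27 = 3.15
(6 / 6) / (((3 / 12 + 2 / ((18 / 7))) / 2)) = 72 / 37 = 1.95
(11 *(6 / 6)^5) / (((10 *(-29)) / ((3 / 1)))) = -33 / 290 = -0.11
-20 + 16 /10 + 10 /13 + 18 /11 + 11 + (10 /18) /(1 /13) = 14336 /6435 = 2.23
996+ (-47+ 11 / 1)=960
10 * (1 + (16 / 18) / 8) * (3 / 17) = 100 / 51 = 1.96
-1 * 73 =-73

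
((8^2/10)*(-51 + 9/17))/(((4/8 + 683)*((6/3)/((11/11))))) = -27456/116195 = -0.24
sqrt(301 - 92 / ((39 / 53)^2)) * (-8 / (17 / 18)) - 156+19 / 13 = -2009 / 13 - 48 * sqrt(199393) / 221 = -251.52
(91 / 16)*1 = 91 / 16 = 5.69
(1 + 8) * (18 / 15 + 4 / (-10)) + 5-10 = 11 / 5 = 2.20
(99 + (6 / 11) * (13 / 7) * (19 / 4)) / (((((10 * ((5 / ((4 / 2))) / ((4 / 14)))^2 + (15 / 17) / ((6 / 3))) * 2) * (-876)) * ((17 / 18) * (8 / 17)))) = -11169 / 64177960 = -0.00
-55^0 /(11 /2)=-2 /11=-0.18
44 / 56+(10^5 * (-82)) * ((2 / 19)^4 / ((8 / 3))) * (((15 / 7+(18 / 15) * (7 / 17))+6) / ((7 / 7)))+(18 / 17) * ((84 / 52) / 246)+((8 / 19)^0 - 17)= -54156635834631 / 16531740134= -3275.92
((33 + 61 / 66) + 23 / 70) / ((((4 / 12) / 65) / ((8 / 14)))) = 2057224 / 539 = 3816.74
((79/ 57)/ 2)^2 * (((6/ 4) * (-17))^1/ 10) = -106097/ 86640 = -1.22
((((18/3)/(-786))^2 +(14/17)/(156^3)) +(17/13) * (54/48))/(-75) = -162944859887/8306662609440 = -0.02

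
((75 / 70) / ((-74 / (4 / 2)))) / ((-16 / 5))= 75 / 8288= 0.01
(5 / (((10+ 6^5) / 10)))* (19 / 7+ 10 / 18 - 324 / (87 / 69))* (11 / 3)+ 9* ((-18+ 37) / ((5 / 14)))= 50444738752 / 106687665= 472.83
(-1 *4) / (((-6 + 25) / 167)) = -668 / 19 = -35.16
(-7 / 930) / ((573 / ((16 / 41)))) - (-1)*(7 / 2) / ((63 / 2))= 134861 / 1213805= 0.11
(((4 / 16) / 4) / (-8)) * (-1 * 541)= 541 / 128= 4.23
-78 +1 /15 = -1169 /15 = -77.93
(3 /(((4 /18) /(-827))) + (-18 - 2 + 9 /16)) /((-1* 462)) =178943 /7392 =24.21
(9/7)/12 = 3/28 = 0.11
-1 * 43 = -43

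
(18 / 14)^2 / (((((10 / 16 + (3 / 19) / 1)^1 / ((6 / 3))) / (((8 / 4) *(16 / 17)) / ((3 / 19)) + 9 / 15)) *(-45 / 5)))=-2912016 / 495635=-5.88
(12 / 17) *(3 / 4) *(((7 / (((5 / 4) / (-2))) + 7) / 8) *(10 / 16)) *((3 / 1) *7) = -3969 / 1088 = -3.65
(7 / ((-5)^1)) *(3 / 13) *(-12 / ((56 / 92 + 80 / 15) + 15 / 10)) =0.52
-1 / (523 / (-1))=1 / 523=0.00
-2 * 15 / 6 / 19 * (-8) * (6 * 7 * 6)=10080 / 19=530.53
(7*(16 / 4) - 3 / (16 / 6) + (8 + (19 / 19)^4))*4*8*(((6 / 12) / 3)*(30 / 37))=5740 / 37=155.14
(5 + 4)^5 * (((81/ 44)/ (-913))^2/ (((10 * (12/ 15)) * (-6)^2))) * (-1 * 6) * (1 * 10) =-645700815/ 12910316672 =-0.05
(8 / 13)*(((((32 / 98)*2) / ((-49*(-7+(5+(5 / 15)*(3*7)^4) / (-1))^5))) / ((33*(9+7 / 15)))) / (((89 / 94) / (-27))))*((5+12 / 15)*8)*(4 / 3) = -11165696 / 276258458635209419095426316503887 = -0.00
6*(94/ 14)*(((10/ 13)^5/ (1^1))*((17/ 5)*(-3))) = -287640000/ 2599051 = -110.67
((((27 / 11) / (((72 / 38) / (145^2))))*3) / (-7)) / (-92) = 3595275 / 28336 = 126.88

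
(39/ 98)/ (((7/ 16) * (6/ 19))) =988/ 343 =2.88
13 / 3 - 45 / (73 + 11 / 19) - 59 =-77279 / 1398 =-55.28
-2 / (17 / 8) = -16 / 17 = -0.94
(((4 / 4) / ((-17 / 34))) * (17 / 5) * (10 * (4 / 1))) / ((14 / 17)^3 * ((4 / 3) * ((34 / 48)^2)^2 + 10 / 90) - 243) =41565394944 / 37095659369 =1.12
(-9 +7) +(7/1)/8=-9/8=-1.12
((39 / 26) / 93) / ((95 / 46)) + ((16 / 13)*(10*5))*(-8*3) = -1476.92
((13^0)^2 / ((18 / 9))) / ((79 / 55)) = 55 / 158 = 0.35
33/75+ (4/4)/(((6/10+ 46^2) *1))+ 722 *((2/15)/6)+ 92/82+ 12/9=1849097302/97628175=18.94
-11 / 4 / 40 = -11 / 160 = -0.07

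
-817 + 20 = -797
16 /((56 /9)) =18 /7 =2.57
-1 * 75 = -75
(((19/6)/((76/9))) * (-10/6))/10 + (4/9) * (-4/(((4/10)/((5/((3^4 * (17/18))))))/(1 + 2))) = -6859/7344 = -0.93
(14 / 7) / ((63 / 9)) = 0.29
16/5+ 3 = 31/5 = 6.20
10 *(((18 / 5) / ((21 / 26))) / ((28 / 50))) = 79.59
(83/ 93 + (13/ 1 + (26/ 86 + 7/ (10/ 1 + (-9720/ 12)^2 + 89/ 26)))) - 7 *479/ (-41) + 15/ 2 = 578834235310217/ 5593936438182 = 103.48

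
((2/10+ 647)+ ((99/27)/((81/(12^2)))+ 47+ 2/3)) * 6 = 189374/45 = 4208.31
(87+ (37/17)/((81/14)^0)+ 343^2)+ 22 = 2001923/17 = 117760.18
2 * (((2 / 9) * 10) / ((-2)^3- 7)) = -8 / 27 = -0.30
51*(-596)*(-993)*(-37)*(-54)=60306089544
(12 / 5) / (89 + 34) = 4 / 205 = 0.02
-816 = -816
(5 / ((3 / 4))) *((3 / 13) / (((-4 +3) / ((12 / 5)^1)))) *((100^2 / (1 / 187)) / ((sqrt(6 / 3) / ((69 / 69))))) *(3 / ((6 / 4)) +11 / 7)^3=-222407997.45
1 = 1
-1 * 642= -642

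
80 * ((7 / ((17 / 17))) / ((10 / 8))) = 448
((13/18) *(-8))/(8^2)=-13/144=-0.09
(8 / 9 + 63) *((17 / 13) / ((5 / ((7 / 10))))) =2737 / 234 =11.70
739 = 739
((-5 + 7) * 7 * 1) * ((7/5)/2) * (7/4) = 343/20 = 17.15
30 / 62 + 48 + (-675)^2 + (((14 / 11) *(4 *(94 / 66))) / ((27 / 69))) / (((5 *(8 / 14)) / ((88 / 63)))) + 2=188796941332 / 414315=455684.54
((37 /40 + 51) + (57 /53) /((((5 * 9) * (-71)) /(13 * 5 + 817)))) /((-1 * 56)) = -7771063 /8429120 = -0.92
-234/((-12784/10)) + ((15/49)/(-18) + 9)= 4306313/469812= 9.17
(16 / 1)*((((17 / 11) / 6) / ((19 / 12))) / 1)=544 / 209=2.60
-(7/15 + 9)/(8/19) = -1349/60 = -22.48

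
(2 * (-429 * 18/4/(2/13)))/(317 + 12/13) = -652509/8266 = -78.94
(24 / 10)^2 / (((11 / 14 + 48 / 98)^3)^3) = 120059677746741583872 / 186264514923095703125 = 0.64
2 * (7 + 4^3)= 142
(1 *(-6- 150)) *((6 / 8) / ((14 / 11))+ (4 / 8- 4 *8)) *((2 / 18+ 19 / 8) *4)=1342679 / 28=47952.82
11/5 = 2.20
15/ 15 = 1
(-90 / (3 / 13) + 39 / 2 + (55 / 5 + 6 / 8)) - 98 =-456.75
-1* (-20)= 20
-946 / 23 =-41.13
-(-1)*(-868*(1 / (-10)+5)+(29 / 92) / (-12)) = -23477809 / 5520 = -4253.23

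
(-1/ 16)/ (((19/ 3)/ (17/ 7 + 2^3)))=-0.10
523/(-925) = -523/925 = -0.57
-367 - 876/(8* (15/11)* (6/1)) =-380.38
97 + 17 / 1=114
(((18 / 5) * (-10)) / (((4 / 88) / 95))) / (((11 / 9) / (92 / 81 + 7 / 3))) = -213560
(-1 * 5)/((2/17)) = -85/2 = -42.50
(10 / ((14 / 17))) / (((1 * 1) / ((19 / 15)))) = 323 / 21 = 15.38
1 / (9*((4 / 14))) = 7 / 18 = 0.39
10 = 10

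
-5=-5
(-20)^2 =400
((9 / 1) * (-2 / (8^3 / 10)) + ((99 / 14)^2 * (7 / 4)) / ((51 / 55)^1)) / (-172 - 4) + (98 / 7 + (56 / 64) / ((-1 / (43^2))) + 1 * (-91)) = -1695.41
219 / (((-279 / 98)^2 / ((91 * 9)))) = 63799372 / 2883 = 22129.51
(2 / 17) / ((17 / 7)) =0.05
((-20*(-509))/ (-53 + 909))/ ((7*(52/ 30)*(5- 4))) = 38175/ 38948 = 0.98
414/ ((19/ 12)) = 4968/ 19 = 261.47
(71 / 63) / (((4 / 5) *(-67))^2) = 1775 / 4524912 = 0.00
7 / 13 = 0.54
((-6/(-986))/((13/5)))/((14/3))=45/89726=0.00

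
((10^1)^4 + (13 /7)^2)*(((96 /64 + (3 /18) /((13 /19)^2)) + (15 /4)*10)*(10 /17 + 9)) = 455495915447 /120666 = 3774848.88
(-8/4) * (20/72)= -5/9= -0.56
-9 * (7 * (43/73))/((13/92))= -262.62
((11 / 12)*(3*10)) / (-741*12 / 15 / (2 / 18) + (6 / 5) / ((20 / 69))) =-1375 / 266553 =-0.01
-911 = -911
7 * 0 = 0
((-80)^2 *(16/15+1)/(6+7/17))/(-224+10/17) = -5733760/620973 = -9.23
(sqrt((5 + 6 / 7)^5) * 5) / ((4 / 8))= 16810 * sqrt(287) / 343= 830.26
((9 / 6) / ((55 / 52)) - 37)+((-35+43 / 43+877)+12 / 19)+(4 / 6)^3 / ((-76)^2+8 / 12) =2634058960 / 3259773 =808.05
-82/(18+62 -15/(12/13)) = -328/255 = -1.29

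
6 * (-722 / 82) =-2166 / 41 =-52.83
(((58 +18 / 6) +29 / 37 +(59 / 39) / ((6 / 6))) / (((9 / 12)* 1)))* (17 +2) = 6941612 / 4329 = 1603.51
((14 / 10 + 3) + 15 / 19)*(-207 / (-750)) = 34017 / 23750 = 1.43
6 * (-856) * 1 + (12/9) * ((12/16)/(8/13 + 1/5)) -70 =-275853/53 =-5204.77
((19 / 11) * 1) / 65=19 / 715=0.03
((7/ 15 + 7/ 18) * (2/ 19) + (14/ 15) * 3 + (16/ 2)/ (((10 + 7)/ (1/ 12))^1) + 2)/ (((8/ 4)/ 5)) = 71647/ 5814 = 12.32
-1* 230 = -230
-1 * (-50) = 50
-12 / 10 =-6 / 5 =-1.20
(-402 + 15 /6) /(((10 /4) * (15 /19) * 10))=-15181 /750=-20.24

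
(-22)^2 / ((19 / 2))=968 / 19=50.95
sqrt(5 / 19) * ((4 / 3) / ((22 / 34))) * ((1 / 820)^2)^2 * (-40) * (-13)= 221 * sqrt(95) / 1771752147000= 0.00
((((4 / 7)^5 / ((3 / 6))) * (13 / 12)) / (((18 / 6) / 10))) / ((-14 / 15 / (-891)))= 49420800 / 117649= 420.07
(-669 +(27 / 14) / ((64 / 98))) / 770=-42627 / 49280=-0.86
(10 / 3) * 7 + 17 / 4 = 331 / 12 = 27.58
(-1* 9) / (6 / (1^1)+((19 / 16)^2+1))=-1.07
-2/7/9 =-2/63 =-0.03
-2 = -2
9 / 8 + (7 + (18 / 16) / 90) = 8.14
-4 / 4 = -1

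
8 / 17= 0.47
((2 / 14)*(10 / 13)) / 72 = 5 / 3276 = 0.00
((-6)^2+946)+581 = 1563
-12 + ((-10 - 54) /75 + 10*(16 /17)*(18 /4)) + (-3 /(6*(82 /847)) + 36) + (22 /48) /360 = 1816748527 /30110400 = 60.34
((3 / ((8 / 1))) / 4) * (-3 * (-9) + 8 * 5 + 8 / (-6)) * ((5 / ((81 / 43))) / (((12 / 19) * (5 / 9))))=160949 / 3456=46.57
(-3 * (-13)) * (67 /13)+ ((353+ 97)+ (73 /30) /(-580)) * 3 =8995727 /5800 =1550.99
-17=-17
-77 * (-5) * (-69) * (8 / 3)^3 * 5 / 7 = -3238400 / 9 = -359822.22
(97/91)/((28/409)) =39673/2548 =15.57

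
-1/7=-0.14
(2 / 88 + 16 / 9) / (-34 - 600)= -713 / 251064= -0.00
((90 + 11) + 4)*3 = 315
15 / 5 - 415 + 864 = 452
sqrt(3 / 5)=sqrt(15) / 5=0.77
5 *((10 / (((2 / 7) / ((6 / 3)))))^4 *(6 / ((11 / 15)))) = 982227272.73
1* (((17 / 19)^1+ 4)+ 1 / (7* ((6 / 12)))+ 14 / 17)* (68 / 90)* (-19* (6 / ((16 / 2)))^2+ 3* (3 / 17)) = -833505 / 18088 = -46.08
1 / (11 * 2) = 1 / 22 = 0.05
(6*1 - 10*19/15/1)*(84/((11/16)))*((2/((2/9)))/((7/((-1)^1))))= 11520/11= 1047.27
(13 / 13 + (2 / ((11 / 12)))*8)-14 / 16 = 17.58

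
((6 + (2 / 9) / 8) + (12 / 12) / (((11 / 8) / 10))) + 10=9227 / 396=23.30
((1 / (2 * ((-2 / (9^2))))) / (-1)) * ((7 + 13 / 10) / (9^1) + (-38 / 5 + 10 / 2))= -1359 / 40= -33.98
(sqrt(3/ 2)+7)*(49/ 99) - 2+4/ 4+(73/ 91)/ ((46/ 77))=49*sqrt(6)/ 198+225409/ 59202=4.41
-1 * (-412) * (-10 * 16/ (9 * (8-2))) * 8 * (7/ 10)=-184576/ 27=-6836.15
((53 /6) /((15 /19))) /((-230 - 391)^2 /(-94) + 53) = -47329 /17129655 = -0.00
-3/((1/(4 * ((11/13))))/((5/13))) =-660/169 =-3.91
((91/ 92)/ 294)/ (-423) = -13/ 1634472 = -0.00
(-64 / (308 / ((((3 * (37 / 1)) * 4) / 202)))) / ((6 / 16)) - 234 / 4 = -928853 / 15554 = -59.72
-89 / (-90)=89 / 90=0.99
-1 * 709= -709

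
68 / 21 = 3.24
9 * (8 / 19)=72 / 19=3.79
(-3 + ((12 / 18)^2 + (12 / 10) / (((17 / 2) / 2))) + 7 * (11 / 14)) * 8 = 19748 / 765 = 25.81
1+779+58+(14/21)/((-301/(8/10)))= 3783562/4515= 838.00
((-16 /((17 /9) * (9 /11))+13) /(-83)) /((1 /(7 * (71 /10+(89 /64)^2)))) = -11655819 /5779456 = -2.02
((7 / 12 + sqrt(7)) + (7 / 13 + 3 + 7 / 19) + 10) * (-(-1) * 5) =5 * sqrt(7) + 214745 / 2964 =85.68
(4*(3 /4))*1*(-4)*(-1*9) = 108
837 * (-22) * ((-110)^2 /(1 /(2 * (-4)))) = 1782475200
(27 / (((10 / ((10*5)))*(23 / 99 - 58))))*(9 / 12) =-1.75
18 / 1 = 18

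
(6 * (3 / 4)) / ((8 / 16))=9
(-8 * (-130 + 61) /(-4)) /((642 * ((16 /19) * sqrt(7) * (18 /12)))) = -0.06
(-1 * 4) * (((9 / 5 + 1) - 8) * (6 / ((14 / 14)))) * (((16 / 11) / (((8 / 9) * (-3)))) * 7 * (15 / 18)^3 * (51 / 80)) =-175.80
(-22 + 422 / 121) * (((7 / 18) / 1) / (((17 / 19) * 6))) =-1.34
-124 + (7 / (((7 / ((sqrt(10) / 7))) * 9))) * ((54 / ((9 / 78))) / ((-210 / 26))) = -124 - 676 * sqrt(10) / 735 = -126.91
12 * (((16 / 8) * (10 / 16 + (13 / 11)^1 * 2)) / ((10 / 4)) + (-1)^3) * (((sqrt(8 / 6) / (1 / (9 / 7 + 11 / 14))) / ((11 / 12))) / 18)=5916 * sqrt(3) / 4235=2.42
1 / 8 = 0.12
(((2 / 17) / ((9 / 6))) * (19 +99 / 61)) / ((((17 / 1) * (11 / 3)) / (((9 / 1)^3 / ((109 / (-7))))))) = -1.21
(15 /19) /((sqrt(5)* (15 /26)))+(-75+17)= -58+26* sqrt(5) /95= -57.39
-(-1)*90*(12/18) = 60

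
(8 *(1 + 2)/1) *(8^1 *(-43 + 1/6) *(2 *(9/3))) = -49344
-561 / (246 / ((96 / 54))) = -1496 / 369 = -4.05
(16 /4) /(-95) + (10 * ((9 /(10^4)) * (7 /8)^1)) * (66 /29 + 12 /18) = -1304 /68875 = -0.02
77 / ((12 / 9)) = 231 / 4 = 57.75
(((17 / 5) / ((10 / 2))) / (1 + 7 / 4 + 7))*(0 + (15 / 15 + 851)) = 59.42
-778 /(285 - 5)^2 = -0.01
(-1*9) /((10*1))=-9 /10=-0.90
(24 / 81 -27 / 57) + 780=400049 / 513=779.82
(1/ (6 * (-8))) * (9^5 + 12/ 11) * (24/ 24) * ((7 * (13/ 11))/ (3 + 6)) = -1130.80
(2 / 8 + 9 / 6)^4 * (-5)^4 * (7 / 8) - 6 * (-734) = 19523767 / 2048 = 9533.09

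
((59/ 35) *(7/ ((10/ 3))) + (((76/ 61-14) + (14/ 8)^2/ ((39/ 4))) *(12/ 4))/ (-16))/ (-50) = -7451027/ 63440000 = -0.12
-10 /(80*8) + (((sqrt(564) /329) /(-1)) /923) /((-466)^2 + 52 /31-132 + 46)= -1 /64-31*sqrt(141) /1021721328537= -0.02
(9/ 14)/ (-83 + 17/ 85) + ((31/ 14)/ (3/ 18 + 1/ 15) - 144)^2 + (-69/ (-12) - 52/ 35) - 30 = 9977278309/ 552230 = 18067.25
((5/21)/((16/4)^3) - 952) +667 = -383035/1344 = -285.00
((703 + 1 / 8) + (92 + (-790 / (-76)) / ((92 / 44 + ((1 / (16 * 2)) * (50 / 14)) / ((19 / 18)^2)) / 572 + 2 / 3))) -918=-219777434039 / 2046878984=-107.37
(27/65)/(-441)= -3/3185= -0.00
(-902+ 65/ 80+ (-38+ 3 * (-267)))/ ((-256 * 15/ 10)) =9281/ 2048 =4.53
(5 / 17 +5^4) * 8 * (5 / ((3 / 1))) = 425200 / 51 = 8337.25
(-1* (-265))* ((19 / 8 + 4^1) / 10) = 2703 / 16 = 168.94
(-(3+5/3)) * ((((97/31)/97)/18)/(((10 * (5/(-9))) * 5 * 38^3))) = 7/1275774000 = 0.00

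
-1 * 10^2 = -100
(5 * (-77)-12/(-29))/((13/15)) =-167295/377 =-443.75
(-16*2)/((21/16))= -512/21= -24.38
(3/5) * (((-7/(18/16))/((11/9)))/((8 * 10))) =-21/550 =-0.04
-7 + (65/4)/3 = -19/12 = -1.58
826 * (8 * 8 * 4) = 211456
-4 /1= -4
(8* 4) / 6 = 16 / 3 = 5.33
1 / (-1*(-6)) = 1 / 6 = 0.17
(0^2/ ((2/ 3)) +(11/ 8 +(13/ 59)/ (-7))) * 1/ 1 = 4439/ 3304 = 1.34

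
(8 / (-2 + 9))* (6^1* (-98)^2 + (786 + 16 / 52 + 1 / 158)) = 68557020 / 1027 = 66754.64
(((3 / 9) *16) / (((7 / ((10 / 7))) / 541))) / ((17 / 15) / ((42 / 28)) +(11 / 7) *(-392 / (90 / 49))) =-649200 / 368921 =-1.76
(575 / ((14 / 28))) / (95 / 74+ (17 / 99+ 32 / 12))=366300 / 1313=278.98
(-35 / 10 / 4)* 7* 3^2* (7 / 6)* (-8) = 1029 / 2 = 514.50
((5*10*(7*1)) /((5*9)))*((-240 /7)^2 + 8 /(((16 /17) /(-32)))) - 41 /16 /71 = 502927337 /71568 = 7027.27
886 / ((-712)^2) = 0.00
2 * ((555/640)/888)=1/512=0.00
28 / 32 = 7 / 8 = 0.88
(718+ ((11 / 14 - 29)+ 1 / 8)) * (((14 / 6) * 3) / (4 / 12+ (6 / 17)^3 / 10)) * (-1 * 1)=-2847206325 / 199112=-14299.52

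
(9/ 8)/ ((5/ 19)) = 171/ 40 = 4.28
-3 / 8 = -0.38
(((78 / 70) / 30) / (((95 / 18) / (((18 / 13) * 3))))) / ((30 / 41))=3321 / 83125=0.04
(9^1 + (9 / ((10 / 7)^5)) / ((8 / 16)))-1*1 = 551263 / 50000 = 11.03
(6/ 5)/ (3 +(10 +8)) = 2/ 35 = 0.06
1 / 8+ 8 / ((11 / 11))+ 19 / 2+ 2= 157 / 8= 19.62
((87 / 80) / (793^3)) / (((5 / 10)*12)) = 0.00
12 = 12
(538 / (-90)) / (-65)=269 / 2925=0.09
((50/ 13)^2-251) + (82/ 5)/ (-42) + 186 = -897854/ 17745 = -50.60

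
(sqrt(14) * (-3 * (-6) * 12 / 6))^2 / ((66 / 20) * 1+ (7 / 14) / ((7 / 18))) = 423360 / 107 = 3956.64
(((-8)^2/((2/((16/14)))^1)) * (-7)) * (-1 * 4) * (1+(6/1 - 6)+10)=11264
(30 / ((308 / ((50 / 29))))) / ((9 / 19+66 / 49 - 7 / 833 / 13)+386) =3674125 / 8484799004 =0.00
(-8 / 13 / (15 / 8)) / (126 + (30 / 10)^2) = -64 / 26325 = -0.00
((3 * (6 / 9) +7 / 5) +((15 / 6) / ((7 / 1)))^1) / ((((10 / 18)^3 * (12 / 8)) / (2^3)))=511272 / 4375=116.86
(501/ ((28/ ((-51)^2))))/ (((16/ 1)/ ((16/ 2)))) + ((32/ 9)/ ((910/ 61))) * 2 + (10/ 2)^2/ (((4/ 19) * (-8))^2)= 13945022729/ 599040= 23278.95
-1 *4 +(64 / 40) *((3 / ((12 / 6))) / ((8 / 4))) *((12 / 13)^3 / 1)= -33572 / 10985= -3.06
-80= -80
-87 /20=-4.35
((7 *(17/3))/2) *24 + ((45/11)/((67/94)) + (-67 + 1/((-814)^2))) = 18411916535/44393932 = 414.74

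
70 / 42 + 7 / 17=106 / 51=2.08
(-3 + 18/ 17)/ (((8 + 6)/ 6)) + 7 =6.17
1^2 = 1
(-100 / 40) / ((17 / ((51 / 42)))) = -5 / 28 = -0.18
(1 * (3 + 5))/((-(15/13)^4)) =-228488/50625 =-4.51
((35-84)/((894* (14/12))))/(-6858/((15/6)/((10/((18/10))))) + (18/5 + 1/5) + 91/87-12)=3045/988244288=0.00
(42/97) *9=378/97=3.90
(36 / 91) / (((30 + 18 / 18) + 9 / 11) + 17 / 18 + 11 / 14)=3564 / 302237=0.01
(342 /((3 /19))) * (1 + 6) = 15162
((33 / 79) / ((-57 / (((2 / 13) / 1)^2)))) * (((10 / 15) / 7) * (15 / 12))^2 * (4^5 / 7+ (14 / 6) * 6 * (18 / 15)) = -313940 / 783076203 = -0.00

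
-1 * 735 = -735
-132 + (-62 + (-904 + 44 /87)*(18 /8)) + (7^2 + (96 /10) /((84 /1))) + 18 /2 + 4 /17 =-37417683 /17255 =-2168.51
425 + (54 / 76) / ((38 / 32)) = 153641 / 361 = 425.60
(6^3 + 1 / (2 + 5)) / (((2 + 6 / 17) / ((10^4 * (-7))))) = -6430250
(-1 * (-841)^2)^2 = 500246412961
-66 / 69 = -22 / 23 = -0.96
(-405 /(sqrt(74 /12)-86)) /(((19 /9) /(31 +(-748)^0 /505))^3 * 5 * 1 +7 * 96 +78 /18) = 165182557754880 * sqrt(222) /12230856296434881367 +85234199801518080 /12230856296434881367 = 0.01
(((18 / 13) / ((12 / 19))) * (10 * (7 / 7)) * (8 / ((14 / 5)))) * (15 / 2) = 42750 / 91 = 469.78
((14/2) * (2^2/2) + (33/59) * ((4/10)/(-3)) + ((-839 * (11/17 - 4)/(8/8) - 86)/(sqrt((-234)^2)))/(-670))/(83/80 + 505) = 8748169268/318298275711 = 0.03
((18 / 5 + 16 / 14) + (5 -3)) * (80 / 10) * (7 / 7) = 1888 / 35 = 53.94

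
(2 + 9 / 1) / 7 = 11 / 7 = 1.57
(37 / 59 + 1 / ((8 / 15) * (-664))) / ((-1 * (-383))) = 195659 / 120035264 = 0.00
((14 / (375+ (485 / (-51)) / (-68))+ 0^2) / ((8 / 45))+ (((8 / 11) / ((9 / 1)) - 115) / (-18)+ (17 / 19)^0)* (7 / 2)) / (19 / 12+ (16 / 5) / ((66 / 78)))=17258711075 / 3553807797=4.86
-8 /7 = -1.14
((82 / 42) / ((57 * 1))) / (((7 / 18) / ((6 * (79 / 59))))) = 38868 / 54929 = 0.71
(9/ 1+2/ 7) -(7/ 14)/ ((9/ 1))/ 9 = 9.28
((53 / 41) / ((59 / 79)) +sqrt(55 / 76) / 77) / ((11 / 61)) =61*sqrt(1045) / 32186 +255407 / 26609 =9.66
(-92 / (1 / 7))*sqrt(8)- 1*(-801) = 801- 1288*sqrt(2) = -1020.51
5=5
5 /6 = 0.83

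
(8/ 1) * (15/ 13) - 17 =-101/ 13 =-7.77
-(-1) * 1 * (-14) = -14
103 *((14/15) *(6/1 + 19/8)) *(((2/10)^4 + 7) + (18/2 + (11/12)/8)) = 46711468097/3600000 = 12975.41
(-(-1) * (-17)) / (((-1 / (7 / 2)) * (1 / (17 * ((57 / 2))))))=115311 / 4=28827.75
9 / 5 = 1.80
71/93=0.76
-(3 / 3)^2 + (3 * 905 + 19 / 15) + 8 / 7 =285223 / 105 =2716.41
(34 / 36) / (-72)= -0.01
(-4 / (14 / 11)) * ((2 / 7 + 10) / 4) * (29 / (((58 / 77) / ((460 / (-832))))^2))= -158422275 / 1254656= -126.27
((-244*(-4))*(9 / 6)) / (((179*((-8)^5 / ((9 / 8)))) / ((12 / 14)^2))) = -14823 / 71852032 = -0.00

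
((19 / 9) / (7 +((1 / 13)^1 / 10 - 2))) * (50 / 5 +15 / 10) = 28405 / 5859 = 4.85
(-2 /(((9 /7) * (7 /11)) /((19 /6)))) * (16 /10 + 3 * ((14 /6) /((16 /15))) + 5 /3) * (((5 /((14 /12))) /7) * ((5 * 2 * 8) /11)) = -64030 /189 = -338.78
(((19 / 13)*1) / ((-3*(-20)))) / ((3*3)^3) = 19 / 568620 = 0.00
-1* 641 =-641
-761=-761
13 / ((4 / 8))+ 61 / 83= 26.73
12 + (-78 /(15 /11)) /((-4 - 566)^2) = 9746857 /812250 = 12.00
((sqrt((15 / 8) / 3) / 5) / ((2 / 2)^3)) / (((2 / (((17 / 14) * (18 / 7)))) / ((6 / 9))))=51 * sqrt(10) / 980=0.16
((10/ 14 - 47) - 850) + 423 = -3313/ 7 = -473.29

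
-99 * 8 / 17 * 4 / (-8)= 396 / 17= 23.29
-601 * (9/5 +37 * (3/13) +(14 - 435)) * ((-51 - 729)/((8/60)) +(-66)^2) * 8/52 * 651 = -31205664873684/845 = -36929780915.60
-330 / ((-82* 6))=55 / 82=0.67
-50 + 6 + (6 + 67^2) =4451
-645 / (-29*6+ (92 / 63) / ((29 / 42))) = 56115 / 14954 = 3.75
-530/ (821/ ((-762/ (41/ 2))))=807720/ 33661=24.00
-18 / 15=-6 / 5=-1.20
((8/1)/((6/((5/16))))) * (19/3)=95/36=2.64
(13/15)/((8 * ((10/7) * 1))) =91/1200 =0.08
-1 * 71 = -71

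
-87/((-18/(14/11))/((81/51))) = 1827/187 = 9.77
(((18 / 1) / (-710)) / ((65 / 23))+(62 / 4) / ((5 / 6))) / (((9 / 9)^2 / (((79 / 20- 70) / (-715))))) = 141673287 / 82493125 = 1.72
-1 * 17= -17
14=14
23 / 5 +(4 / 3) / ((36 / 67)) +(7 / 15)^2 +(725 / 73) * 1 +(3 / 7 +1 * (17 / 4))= 30228313 / 1379700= 21.91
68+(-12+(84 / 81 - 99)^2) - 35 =7011334 / 729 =9617.74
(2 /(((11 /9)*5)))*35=126 /11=11.45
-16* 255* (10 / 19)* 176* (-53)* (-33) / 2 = -6279609600 / 19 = -330505768.42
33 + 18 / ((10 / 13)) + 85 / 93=26651 / 465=57.31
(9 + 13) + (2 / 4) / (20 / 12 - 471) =61949 / 2816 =22.00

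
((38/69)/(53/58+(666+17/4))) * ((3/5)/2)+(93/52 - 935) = -434477887667/465572900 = -933.21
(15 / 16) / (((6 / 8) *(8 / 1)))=5 / 32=0.16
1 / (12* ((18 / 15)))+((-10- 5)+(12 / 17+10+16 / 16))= -3947 / 1224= -3.22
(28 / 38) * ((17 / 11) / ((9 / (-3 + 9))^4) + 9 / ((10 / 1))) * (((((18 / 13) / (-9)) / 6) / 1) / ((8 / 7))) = -526211 / 26409240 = -0.02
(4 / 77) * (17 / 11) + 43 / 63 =5815 / 7623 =0.76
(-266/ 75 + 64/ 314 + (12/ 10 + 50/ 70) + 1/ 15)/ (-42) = 18709/ 576975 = 0.03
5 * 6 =30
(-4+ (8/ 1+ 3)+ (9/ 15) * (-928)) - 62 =-3059/ 5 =-611.80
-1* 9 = -9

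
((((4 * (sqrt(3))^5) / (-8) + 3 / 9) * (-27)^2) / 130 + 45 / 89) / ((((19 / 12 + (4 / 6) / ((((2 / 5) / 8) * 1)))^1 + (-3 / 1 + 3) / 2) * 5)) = 164862 / 5177575 - 19683 * sqrt(3) / 58175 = -0.55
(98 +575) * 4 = 2692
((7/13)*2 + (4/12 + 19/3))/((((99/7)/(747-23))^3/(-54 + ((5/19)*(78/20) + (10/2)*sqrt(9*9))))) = -1985217704762432/239663853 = -8283342.19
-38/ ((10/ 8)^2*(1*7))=-608/ 175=-3.47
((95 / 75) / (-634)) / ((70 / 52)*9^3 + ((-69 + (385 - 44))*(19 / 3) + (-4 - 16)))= -247 / 331824505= -0.00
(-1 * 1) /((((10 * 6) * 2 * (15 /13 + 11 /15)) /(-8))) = 13 /368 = 0.04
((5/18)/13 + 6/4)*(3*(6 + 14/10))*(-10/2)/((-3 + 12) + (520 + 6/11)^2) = -796906/1278738435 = -0.00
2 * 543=1086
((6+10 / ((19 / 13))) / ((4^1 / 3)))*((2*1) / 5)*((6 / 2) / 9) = 122 / 95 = 1.28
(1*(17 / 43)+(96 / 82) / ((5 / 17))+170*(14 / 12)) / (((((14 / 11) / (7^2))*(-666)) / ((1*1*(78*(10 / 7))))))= -766572092 / 587079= -1305.74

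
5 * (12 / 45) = 4 / 3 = 1.33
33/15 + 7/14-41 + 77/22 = -174/5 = -34.80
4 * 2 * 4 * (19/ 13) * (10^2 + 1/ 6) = 182704/ 39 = 4684.72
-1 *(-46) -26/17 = 756/17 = 44.47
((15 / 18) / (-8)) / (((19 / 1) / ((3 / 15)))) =-1 / 912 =-0.00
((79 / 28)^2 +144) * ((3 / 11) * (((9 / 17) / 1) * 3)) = 65.82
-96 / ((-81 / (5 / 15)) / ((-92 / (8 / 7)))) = -2576 / 81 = -31.80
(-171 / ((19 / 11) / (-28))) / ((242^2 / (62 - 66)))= -0.19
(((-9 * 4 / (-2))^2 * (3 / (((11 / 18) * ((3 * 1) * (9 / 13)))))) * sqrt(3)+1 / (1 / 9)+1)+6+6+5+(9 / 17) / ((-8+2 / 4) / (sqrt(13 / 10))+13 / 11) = -16335 * sqrt(130) / 2239427+60431067 / 2239427+8424 * sqrt(3) / 11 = 1353.34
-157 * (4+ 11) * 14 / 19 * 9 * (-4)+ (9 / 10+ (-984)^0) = 11869561 / 190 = 62471.37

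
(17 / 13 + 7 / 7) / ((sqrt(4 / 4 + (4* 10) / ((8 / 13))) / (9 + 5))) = 70* sqrt(66) / 143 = 3.98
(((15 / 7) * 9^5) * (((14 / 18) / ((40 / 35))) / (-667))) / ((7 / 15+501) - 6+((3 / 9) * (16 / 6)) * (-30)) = -3444525 / 12507584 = -0.28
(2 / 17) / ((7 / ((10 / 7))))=20 / 833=0.02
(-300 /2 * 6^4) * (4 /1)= -777600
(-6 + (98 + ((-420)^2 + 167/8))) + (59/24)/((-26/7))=110143621/624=176512.21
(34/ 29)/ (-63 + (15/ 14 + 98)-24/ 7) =476/ 13253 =0.04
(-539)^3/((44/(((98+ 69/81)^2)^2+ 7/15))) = -1805959124250339636193/5314410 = -339823070529059.60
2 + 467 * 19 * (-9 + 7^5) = 149048656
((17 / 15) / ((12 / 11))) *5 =187 / 36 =5.19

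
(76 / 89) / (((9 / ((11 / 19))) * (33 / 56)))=224 / 2403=0.09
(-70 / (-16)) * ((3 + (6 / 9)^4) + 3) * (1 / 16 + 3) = 430465 / 5184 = 83.04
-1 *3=-3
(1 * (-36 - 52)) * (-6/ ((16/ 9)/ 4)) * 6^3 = 256608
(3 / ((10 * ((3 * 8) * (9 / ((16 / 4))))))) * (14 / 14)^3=1 / 180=0.01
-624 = -624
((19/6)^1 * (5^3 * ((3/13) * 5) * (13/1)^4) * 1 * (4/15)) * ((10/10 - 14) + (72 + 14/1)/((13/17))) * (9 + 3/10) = 3217662825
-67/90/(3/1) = -67/270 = -0.25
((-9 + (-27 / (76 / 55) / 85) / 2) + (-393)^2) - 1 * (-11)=154450.89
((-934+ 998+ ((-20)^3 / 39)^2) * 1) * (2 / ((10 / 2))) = 128194688 / 7605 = 16856.63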